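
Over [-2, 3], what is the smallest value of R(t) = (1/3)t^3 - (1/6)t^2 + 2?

R'(t) = t^2 - (1/3)t, which vanishes at t = 0 and t = 1/3.
Candidates: R(-2) = -4/3, R(0) = 2, R(1/3) = 323/162, R(3) = 19/2.
Hence the absolute minimum is -4/3 at t = -2.

-4/3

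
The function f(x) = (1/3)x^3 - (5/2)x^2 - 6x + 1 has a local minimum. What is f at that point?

f'(x) = x^2 - 5x - 6 = 0 at x = -1, 6.
f''(x) = 2x - 5. f''(-1) = -7 < 0 ⇒ local maximum; f''(6) = 7 > 0 ⇒ local minimum.
So the local minimum value is f(6) = -53.

-53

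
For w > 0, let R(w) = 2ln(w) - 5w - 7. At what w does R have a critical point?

R'(w) = 2/w − 5 = 0 gives w = 2/5.
R''(w) = -2/w², which is negative for w > 0, so this is a local maximum.
R(2/5) = 2·ln(2/5) - 2 - 7 ≈ -10.8326.

2/5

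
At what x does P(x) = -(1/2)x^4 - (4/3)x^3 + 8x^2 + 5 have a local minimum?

P'(x) = -2x^3 - 4x^2 + 16x = 0 at x = -4, 0, 2.
Since P''(x) = -6x^2 - 8x + 16, we get P''(-4) = -48 < 0 ⇒ local maximum; P''(0) = 16 > 0 ⇒ local minimum; P''(2) = -24 < 0 ⇒ local maximum.
Thus P has its local minimum at x = 0, with value 5.

0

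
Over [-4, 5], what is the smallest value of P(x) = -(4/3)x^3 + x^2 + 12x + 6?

-227/3

Differentiating, P'(x) = -4x^2 + 2x + 12; which vanishes at x = -3/2 and x = 2.
Compare values at every candidate in [-4, 5]: P(-4) = 178/3, P(-3/2) = -21/4, P(2) = 70/3, P(5) = -227/3.
So the minimum is P(5) = -227/3.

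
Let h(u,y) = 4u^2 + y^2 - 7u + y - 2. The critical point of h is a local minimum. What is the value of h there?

-85/16

∂h/∂u = 8u - 7 = 0 and ∂h/∂y = 2y + 1 = 0, so (u, y) = (7/8, -1/2).
The Hessian has h_{uu} = 8, h_{yy} = 2, h_{uy} = 0, giving D = 16 > 0 with h_{uu} > 0, so the point is a local minimum.
h(7/8, -1/2) = -85/16.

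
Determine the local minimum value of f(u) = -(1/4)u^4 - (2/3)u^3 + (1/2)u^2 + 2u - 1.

-25/12

f'(u) = -u^3 - 2u^2 + u + 2 = 0 at u = -2, -1, 1.
f''(u) = -3u^2 - 4u + 1. f''(-2) = -3 < 0 ⇒ local maximum; f''(-1) = 2 > 0 ⇒ local minimum; f''(1) = -6 < 0 ⇒ local maximum.
Thus f has its local minimum at u = -1, with value -25/12.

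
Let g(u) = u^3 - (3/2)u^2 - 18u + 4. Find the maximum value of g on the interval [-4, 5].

g'(u) = 3u^2 - 3u - 18, which vanishes at u = -2 and u = 3.
Compare values at every candidate in [-4, 5]: g(-4) = -12, g(-2) = 26, g(3) = -73/2, g(5) = 3/2.
Hence the absolute maximum is 26 at u = -2.

26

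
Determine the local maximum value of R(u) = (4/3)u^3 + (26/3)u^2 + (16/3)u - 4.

28

R'(u) = 4u^2 + (52/3)u + 16/3. Setting R'(u) = 0 gives u ∈ {-4, -1/3}.
Since R''(u) = 8u + 52/3, we get R''(-4) = -44/3 < 0 ⇒ local maximum; R''(-1/3) = 44/3 > 0 ⇒ local minimum.
The local maximum is R(-4) = 28.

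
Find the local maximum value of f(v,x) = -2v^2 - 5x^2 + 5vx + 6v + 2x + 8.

368/15

∂f/∂v = -4v + 5x + 6 = 0 and ∂f/∂x = 5v - 10x + 2 = 0, so (v, x) = (14/3, 38/15).
The Hessian has f_{vv} = -4, f_{xx} = -10, f_{vx} = 5, giving D = 15 > 0 with f_{vv} < 0, so the point is a local maximum.
f(14/3, 38/15) = 368/15.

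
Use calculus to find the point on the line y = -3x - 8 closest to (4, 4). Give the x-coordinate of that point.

Minimize D(x)^2 = (x - 4)^2 + (-3x - 12)^2.
d/dx[D^2] = 2(x - 4) + 2·(-3)·(-3x - 12) = 0 ⇒ x = -16/5.
Then y = 8/5 and the distance is √(288/5) ≈ 7.5895.

-16/5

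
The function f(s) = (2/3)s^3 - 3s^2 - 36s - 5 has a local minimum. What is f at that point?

-185

f'(s) = 2s^2 - 6s - 36. Setting f'(s) = 0 gives s ∈ {-3, 6}.
f''(s) = 4s - 6. f''(-3) = -18 < 0 ⇒ local maximum; f''(6) = 18 > 0 ⇒ local minimum.
So the local minimum value is f(6) = -185.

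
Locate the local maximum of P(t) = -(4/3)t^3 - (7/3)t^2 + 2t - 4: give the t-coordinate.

P'(t) = -4t^2 - (14/3)t + 2 = 0 at t = -3/2, 1/3.
P''(t) = -8t - 14/3. P''(-3/2) = 22/3 > 0 ⇒ local minimum; P''(1/3) = -22/3 < 0 ⇒ local maximum.
So the local maximum value is P(1/3) = -295/81.

1/3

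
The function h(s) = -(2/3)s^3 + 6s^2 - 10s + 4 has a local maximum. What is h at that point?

62/3

Critical points: h'(s) = -2s^2 + 12s - 10 vanishes at s = 1, 5.
Second-derivative test with h''(s) = -4s + 12: h''(1) = 8 > 0 ⇒ local minimum; h''(5) = -8 < 0 ⇒ local maximum.
Thus h has its local maximum at s = 5, with value 62/3.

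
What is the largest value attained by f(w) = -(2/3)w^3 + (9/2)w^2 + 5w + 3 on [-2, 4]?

f'(w) = -2w^2 + 9w + 5, whose only zero in [-2, 4] is w = -1/2.
Evaluating at the critical points and endpoints: f(-2) = 49/3; f(-1/2) = 41/24; f(4) = 157/3.
Hence the absolute maximum is 157/3 at w = 4.

157/3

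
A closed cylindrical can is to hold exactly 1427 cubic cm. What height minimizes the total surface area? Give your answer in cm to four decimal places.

12.2024

With radius r and height h, πr²h = 1427 so h = 1427/(πr²), and S(r) = 2πr² + 2πrh = 2πr² + 2·1427/r.
S'(r) = 4πr − 2·1427/r² = 0 ⇒ r³ = 1427/(2π), so r ≈ 6.1012 and h = 2r ≈ 12.2024.
S''(r) = 4π + 4·1427/r³ > 0, so this is the minimum; S ≈ 701.6662.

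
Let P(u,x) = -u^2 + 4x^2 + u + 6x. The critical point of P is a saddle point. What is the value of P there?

∂P/∂u = -2u + 1 = 0 and ∂P/∂x = 8x + 6 = 0, so (u, x) = (1/2, -3/4).
The Hessian has P_{uu} = -2, P_{xx} = 8, P_{ux} = 0, giving D = -16 < 0, so the point is a saddle point.
P(1/2, -3/4) = -2.

-2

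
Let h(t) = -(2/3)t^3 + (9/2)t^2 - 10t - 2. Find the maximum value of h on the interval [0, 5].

-2

Differentiating, h'(t) = -2t^2 + 9t - 10; which vanishes at t = 2 and t = 5/2.
Compare values at every candidate in [0, 5]: h(0) = -2,  h(2) = -28/3,  h(5/2) = -223/24,  h(5) = -137/6.
The maximum over the interval is -2, attained at t = 0.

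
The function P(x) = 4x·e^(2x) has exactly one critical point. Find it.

P'(x) = 4·e^(2x) + (4x)·2·e^(2x) = (8x + 4)·e^(2x). Since e^(2x) > 0, the only critical point is x = -1/2.
P''(-1/2) has the same sign as 8 > 0, so this is a local minimum.
P(-1/2) = (-2)·e^(-1) ≈ -0.7358.

-1/2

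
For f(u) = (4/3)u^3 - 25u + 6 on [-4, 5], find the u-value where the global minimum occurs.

5/2

Differentiating, f'(u) = 4u^2 - 25; which vanishes at u = -5/2 and u = 5/2.
Candidates: f(-4) = 62/3,  f(-5/2) = 143/3,  f(5/2) = -107/3,  f(5) = 143/3.
Hence the absolute minimum is -107/3 at u = 5/2.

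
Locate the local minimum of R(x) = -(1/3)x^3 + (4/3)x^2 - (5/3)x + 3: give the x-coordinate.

R'(x) = -x^2 + (8/3)x - 5/3 = 0 at x = 1, 5/3.
Second-derivative test with R''(x) = -2x + 8/3: R''(1) = 2/3 > 0 ⇒ local minimum; R''(5/3) = -2/3 < 0 ⇒ local maximum.
Thus R has its local minimum at x = 1, with value 7/3.

1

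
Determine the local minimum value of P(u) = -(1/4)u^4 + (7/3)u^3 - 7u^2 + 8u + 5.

23/3

P'(u) = -u^3 + 7u^2 - 14u + 8 = 0 at u = 1, 2, 4.
Since P''(u) = -3u^2 + 14u - 14, we get P''(1) = -3 < 0 ⇒ local maximum; P''(2) = 2 > 0 ⇒ local minimum; P''(4) = -6 < 0 ⇒ local maximum.
The local minimum is P(2) = 23/3.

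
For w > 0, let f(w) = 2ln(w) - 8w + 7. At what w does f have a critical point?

f'(w) = 2/w − 8 = 0 gives w = 1/4.
f''(w) = -2/w², which is negative for w > 0, so this is a local maximum.
f(1/4) = 2·ln(1/4) - 2 + 7 ≈ 2.2274.

1/4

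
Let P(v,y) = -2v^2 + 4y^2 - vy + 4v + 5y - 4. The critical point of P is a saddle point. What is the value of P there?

∂P/∂v = -4v - y + 4 = 0 and ∂P/∂y = -v + 8y + 5 = 0, so (v, y) = (37/33, -16/33).
The Hessian has P_{vv} = -4, P_{yy} = 8, P_{vy} = -1, giving D = -33 < 0, so the point is a saddle point.
P(37/33, -16/33) = -98/33.

-98/33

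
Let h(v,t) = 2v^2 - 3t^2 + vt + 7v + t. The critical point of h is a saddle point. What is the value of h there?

∂h/∂v = 4v + t + 7 = 0 and ∂h/∂t = v - 6t + 1 = 0, so (v, t) = (-43/25, -3/25).
The Hessian has h_{vv} = 4, h_{tt} = -6, h_{vt} = 1, giving D = -25 < 0, so the point is a saddle point.
h(-43/25, -3/25) = -152/25.

-152/25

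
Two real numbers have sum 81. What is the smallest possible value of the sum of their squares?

6561/2

With a + b = 81, a^2 + b^2 = a^2 + (81 − a)^2.
The derivative 2a − 2(81 − a) = 4a − 162 vanishes at a = 81/2; second derivative 4 > 0, a minimum.
The minimum is 2·(81/2)^2 = 6561/2.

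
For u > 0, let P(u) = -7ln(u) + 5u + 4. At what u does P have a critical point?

7/5

P'(u) = -7/u + 5 = 0 gives u = 7/5.
P''(u) = 7/u², which is positive for u > 0, so this is a local minimum.
P(7/5) = -7·ln(7/5) + 7 + 4 ≈ 8.6447.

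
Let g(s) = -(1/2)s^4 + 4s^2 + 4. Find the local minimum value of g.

g'(s) = -2s^3 + 8s. Setting g'(s) = 0 gives s ∈ {-2, 0, 2}.
Since g''(s) = -6s^2 + 8, we get g''(-2) = -16 < 0 ⇒ local maximum; g''(0) = 8 > 0 ⇒ local minimum; g''(2) = -16 < 0 ⇒ local maximum.
So the local minimum value is g(0) = 4.

4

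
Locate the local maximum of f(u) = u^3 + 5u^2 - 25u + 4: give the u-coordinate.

-5

Critical points: f'(u) = 3u^2 + 10u - 25 vanishes at u = -5, 5/3.
Since f''(u) = 6u + 10, we get f''(-5) = -20 < 0 ⇒ local maximum; f''(5/3) = 20 > 0 ⇒ local minimum.
So the local maximum value is f(-5) = 129.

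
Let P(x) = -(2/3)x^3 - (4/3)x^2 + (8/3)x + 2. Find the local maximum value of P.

P'(x) = -2x^2 - (8/3)x + 8/3. Setting P'(x) = 0 gives x ∈ {-2, 2/3}.
Since P''(x) = -4x - 8/3, we get P''(-2) = 16/3 > 0 ⇒ local minimum; P''(2/3) = -16/3 < 0 ⇒ local maximum.
So the local maximum value is P(2/3) = 242/81.

242/81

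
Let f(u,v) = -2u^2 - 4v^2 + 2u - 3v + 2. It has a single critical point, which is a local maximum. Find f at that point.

49/16

∂f/∂u = -4u + 2 = 0 and ∂f/∂v = -8v - 3 = 0, so (u, v) = (1/2, -3/8).
The Hessian has f_{uu} = -4, f_{vv} = -8, f_{uv} = 0, giving D = 32 > 0 with f_{uu} < 0, so the point is a local maximum.
f(1/2, -3/8) = 49/16.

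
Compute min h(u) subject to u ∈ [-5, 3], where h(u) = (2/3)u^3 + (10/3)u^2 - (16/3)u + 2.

h'(u) = 2u^2 + (20/3)u - 16/3, which vanishes at u = -4 and u = 2/3.
Candidates: h(-5) = 86/3; h(-4) = 34; h(2/3) = 10/81; h(3) = 34.
So the minimum is h(2/3) = 10/81.

10/81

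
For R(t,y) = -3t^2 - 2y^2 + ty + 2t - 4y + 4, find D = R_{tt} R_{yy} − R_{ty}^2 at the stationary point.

∂R/∂t = -6t + y + 2 = 0 and ∂R/∂y = t - 4y - 4 = 0, so (t, y) = (4/23, -22/23).
The Hessian has R_{tt} = -6, R_{yy} = -4, R_{ty} = 1, giving D = 23 > 0 with R_{tt} < 0, so the point is a local maximum.
D = (-6)·(-4) − (1)^2 = 23.

23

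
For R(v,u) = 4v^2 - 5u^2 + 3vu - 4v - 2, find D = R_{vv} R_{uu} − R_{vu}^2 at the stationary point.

-89

∂R/∂v = 8v + 3u - 4 = 0 and ∂R/∂u = 3v - 10u = 0, so (v, u) = (40/89, 12/89).
The Hessian has R_{vv} = 8, R_{uu} = -10, R_{vu} = 3, giving D = -89 < 0, so the point is a saddle point.
D = (8)·(-10) − (3)^2 = -89.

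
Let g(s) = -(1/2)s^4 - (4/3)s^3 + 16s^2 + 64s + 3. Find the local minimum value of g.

Critical points: g'(s) = -2s^3 - 4s^2 + 32s + 64 vanishes at s = -4, -2, 4.
g''(s) = -6s^2 - 8s + 32. g''(-4) = -32 < 0 ⇒ local maximum; g''(-2) = 24 > 0 ⇒ local minimum; g''(4) = -96 < 0 ⇒ local maximum.
The local minimum is g(-2) = -175/3.

-175/3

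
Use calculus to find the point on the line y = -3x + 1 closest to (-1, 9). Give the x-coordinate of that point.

-5/2

Minimize D(x)^2 = (x + 1)^2 + (-3x - 8)^2.
d/dx[D^2] = 2(x + 1) + 2·(-3)·(-3x - 8) = 0 ⇒ x = -5/2.
Then y = 17/2 and the distance is √(5/2) ≈ 1.5811.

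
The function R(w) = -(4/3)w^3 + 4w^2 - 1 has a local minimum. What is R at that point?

Critical points: R'(w) = -4w^2 + 8w vanishes at w = 0, 2.
Second-derivative test with R''(w) = -8w + 8: R''(0) = 8 > 0 ⇒ local minimum; R''(2) = -8 < 0 ⇒ local maximum.
The local minimum is R(0) = -1.

-1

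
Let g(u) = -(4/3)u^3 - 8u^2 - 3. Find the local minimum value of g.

-137/3

g'(u) = -4u^2 - 16u = 0 at u = -4, 0.
Second-derivative test with g''(u) = -8u - 16: g''(-4) = 16 > 0 ⇒ local minimum; g''(0) = -16 < 0 ⇒ local maximum.
The local minimum is g(-4) = -137/3.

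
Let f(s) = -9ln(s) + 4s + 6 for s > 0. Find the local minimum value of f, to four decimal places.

f'(s) = -9/s + 4 = 0 gives s = 9/4.
f''(s) = 9/s², which is positive for s > 0, so this is a local minimum.
f(9/4) = -9·ln(9/4) + 9 + 6 ≈ 7.7016.

7.7016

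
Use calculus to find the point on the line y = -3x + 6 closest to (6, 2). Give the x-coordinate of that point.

Minimize D(x)^2 = (x - 6)^2 + (-3x + 4)^2.
d/dx[D^2] = 2(x - 6) + 2·(-3)·(-3x + 4) = 0 ⇒ x = 9/5.
Then y = 3/5 and the distance is √(98/5) ≈ 4.4272.

9/5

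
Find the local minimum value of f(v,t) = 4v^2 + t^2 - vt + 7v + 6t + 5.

∂f/∂v = 8v - t + 7 = 0 and ∂f/∂t = -v + 2t + 6 = 0, so (v, t) = (-4/3, -11/3).
The Hessian has f_{vv} = 8, f_{tt} = 2, f_{vt} = -1, giving D = 15 > 0 with f_{vv} > 0, so the point is a local minimum.
f(-4/3, -11/3) = -32/3.

-32/3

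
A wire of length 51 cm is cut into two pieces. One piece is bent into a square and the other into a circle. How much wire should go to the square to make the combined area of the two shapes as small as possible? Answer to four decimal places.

Let x be the length used for the square. Square side x/4; circle radius (51−x)/(2π).
A(x) = (x/4)² + π·((51−x)/(2π))² = x²/16 + (51−x)²/(4π) for 0 ≤ x ≤ 51. A'(x) = x/8 − (51−x)/(2π) = 0 gives x = 4·51/(π+4) ≈ 28.5651.
A'' = 1/8 + 1/(2π) > 0, so this gives the minimum combined area; x ≈ 28.5651 cm to the square.

28.5651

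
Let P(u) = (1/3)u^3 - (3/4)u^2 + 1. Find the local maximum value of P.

Critical points: P'(u) = u^2 - (3/2)u vanishes at u = 0, 3/2.
Second-derivative test with P''(u) = 2u - 3/2: P''(0) = -3/2 < 0 ⇒ local maximum; P''(3/2) = 3/2 > 0 ⇒ local minimum.
The local maximum is P(0) = 1.

1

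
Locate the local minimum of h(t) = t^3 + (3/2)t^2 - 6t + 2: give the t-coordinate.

h'(t) = 3t^2 + 3t - 6 = 0 at t = -2, 1.
Second-derivative test with h''(t) = 6t + 3: h''(-2) = -9 < 0 ⇒ local maximum; h''(1) = 9 > 0 ⇒ local minimum.
Thus h has its local minimum at t = 1, with value -3/2.

1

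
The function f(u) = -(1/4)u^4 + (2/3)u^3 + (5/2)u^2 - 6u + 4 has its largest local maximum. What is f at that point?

f'(u) = -u^3 + 2u^2 + 5u - 6. Setting f'(u) = 0 gives u ∈ {-2, 1, 3}.
Since f''(u) = -3u^2 + 4u + 5, we get f''(-2) = -15 < 0 ⇒ local maximum; f''(1) = 6 > 0 ⇒ local minimum; f''(3) = -10 < 0 ⇒ local maximum.
So the largest local maximum value is f(-2) = 50/3.

50/3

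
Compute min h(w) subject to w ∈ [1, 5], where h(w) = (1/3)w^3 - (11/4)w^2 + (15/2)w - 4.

h'(w) = w^2 - (11/2)w + 15/2, which vanishes at w = 5/2 and w = 3.
Candidates: h(1) = 13/12,  h(5/2) = 133/48,  h(3) = 11/4,  h(5) = 77/12.
The minimum over the interval is 13/12, attained at w = 1.

13/12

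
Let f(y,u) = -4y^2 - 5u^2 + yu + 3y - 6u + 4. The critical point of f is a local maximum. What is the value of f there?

487/79

∂f/∂y = -8y + u + 3 = 0 and ∂f/∂u = y - 10u - 6 = 0, so (y, u) = (24/79, -45/79).
The Hessian has f_{yy} = -8, f_{uu} = -10, f_{yu} = 1, giving D = 79 > 0 with f_{yy} < 0, so the point is a local maximum.
f(24/79, -45/79) = 487/79.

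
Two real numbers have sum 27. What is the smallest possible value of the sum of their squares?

With a + b = 27, a^2 + b^2 = a^2 + (27 − a)^2.
The derivative 2a − 2(27 − a) = 4a − 54 vanishes at a = 27/2; second derivative 4 > 0, a minimum.
The minimum is 2·(27/2)^2 = 729/2.

729/2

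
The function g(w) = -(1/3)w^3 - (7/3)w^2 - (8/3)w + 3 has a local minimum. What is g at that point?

-7/3

g'(w) = -w^2 - (14/3)w - 8/3 = 0 at w = -4, -2/3.
g''(w) = -2w - 14/3. g''(-4) = 10/3 > 0 ⇒ local minimum; g''(-2/3) = -10/3 < 0 ⇒ local maximum.
So the local minimum value is g(-4) = -7/3.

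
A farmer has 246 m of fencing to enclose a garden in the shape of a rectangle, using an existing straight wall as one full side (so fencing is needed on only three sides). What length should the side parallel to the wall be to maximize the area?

Let the sides perpendicular to the wall have length x and the parallel side y, so 2x + y = 246 and the area is A = xy = x(246 − 2x).
A'(x) = 246 − 4x = 0 gives x = 123/2, and A''(x) = −4 < 0 confirms a maximum.
Then y = 246 − 2·123/2 = 123 and A = 15129/2.

123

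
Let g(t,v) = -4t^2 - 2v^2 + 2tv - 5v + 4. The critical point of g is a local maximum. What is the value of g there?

53/7

∂g/∂t = -8t + 2v = 0 and ∂g/∂v = 2t - 4v - 5 = 0, so (t, v) = (-5/14, -10/7).
The Hessian has g_{tt} = -8, g_{vv} = -4, g_{tv} = 2, giving D = 28 > 0 with g_{tt} < 0, so the point is a local maximum.
g(-5/14, -10/7) = 53/7.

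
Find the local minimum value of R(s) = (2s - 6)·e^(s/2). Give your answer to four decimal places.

Differentiating with the product rule gives R'(s) = (s - 1)·e^(s/2). Since e^(s/2) > 0, the only critical point is s = 1.
R''(1) has the same sign as 1 > 0, so this is a local minimum.
R(1) = (-4)·e^(1/2) ≈ -6.5949.

-6.5949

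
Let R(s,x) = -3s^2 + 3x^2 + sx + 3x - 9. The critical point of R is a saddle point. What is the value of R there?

-360/37

∂R/∂s = -6s + x = 0 and ∂R/∂x = s + 6x + 3 = 0, so (s, x) = (-3/37, -18/37).
The Hessian has R_{ss} = -6, R_{xx} = 6, R_{sx} = 1, giving D = -37 < 0, so the point is a saddle point.
R(-3/37, -18/37) = -360/37.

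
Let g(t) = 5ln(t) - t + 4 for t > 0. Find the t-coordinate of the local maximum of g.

g'(t) = 5/t − 1 = 0 gives t = 5.
g''(t) = -5/t², which is negative for t > 0, so this is a local maximum.
g(5) = 5·ln(5) - 5 + 4 ≈ 7.0472.

5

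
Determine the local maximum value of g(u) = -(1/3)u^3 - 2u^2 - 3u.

Critical points: g'(u) = -u^2 - 4u - 3 vanishes at u = -3, -1.
g''(u) = -2u - 4. g''(-3) = 2 > 0 ⇒ local minimum; g''(-1) = -2 < 0 ⇒ local maximum.
The local maximum is g(-1) = 4/3.

4/3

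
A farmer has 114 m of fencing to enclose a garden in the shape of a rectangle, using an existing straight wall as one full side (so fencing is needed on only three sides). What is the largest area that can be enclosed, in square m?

3249/2

Let the sides perpendicular to the wall have length x and the parallel side y, so 2x + y = 114 and the area is A = xy = x(114 − 2x).
A'(x) = 114 − 4x = 0 gives x = 57/2, and A''(x) = −4 < 0 confirms a maximum.
Then y = 114 − 2·57/2 = 57 and A = 3249/2.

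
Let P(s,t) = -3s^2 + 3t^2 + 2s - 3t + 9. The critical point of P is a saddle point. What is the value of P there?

∂P/∂s = -6s + 2 = 0 and ∂P/∂t = 6t - 3 = 0, so (s, t) = (1/3, 1/2).
The Hessian has P_{ss} = -6, P_{tt} = 6, P_{st} = 0, giving D = -36 < 0, so the point is a saddle point.
P(1/3, 1/2) = 103/12.

103/12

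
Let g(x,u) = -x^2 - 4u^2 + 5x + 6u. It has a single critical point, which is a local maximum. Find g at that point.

17/2

∂g/∂x = -2x + 5 = 0 and ∂g/∂u = -8u + 6 = 0, so (x, u) = (5/2, 3/4).
The Hessian has g_{xx} = -2, g_{uu} = -8, g_{xu} = 0, giving D = 16 > 0 with g_{xx} < 0, so the point is a local maximum.
g(5/2, 3/4) = 17/2.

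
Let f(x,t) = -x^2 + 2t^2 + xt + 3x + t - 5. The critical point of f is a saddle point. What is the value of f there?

∂f/∂x = -2x + t + 3 = 0 and ∂f/∂t = x + 4t + 1 = 0, so (x, t) = (11/9, -5/9).
The Hessian has f_{xx} = -2, f_{tt} = 4, f_{xt} = 1, giving D = -9 < 0, so the point is a saddle point.
f(11/9, -5/9) = -31/9.

-31/9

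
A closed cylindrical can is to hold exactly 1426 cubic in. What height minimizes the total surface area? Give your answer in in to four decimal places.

12.1995

With radius r and height h, πr²h = 1426 so h = 1426/(πr²), and S(r) = 2πr² + 2πrh = 2πr² + 2·1426/r.
S'(r) = 4πr − 2·1426/r² = 0 ⇒ r³ = 1426/(2π), so r ≈ 6.0998 and h = 2r ≈ 12.1995.
S''(r) = 4π + 4·1426/r³ > 0, so this is the minimum; S ≈ 701.3383.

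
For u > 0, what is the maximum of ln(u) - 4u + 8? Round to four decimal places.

5.6137

P'(u) = 1/u − 4 = 0 gives u = 1/4.
P''(u) = -1/u², which is negative for u > 0, so this is a local maximum.
P(1/4) = 1·ln(1/4) - 1 + 8 ≈ 5.6137.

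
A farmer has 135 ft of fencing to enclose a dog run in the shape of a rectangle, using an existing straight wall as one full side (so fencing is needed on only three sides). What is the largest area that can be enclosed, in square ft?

18225/8

Let the sides perpendicular to the wall have length x and the parallel side y, so 2x + y = 135 and the area is A = xy = x(135 − 2x).
A'(x) = 135 − 4x = 0 gives x = 135/4, and A''(x) = −4 < 0 confirms a maximum.
Then y = 135 − 2·135/4 = 135/2 and A = 18225/8.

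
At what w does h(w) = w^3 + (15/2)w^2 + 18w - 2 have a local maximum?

h'(w) = 3w^2 + 15w + 18 = 0 at w = -3, -2.
Second-derivative test with h''(w) = 6w + 15: h''(-3) = -3 < 0 ⇒ local maximum; h''(-2) = 3 > 0 ⇒ local minimum.
So the local maximum value is h(-3) = -31/2.

-3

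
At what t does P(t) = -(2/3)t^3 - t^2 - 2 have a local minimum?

P'(t) = -2t^2 - 2t = 0 at t = -1, 0.
Since P''(t) = -4t - 2, we get P''(-1) = 2 > 0 ⇒ local minimum; P''(0) = -2 < 0 ⇒ local maximum.
So the local minimum value is P(-1) = -7/3.

-1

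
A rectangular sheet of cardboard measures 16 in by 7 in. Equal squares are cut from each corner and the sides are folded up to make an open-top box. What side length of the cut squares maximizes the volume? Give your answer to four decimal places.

1.5179

With cut size x, the volume is V(x) = x(16 − 2x)(7 − 2x) for 0 < x < 3.5.
V'(x) = 12x^2 − 92x + 112. Setting V'(x) = 0 gives x ≈ 1.5179 (the root in (0, 3.5)).
V''(x) = 24x − 92 is negative there, so this is the maximum; V ≈ 78.0090.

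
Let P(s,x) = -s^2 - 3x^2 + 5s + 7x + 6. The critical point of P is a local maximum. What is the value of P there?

49/3

∂P/∂s = -2s + 5 = 0 and ∂P/∂x = -6x + 7 = 0, so (s, x) = (5/2, 7/6).
The Hessian has P_{ss} = -2, P_{xx} = -6, P_{sx} = 0, giving D = 12 > 0 with P_{ss} < 0, so the point is a local maximum.
P(5/2, 7/6) = 49/3.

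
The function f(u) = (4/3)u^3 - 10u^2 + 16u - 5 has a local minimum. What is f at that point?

-47/3

f'(u) = 4u^2 - 20u + 16 = 0 at u = 1, 4.
Second-derivative test with f''(u) = 8u - 20: f''(1) = -12 < 0 ⇒ local maximum; f''(4) = 12 > 0 ⇒ local minimum.
Thus f has its local minimum at u = 4, with value -47/3.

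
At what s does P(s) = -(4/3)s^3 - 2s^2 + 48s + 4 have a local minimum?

-4

P'(s) = -4s^2 - 4s + 48. Setting P'(s) = 0 gives s ∈ {-4, 3}.
P''(s) = -8s - 4. P''(-4) = 28 > 0 ⇒ local minimum; P''(3) = -28 < 0 ⇒ local maximum.
Thus P has its local minimum at s = -4, with value -404/3.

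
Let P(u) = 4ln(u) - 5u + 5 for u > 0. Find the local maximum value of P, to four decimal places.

0.1074

P'(u) = 4/u − 5 = 0 gives u = 4/5.
P''(u) = -4/u², which is negative for u > 0, so this is a local maximum.
P(4/5) = 4·ln(4/5) - 4 + 5 ≈ 0.1074.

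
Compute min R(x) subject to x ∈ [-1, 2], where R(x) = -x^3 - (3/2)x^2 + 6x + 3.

R'(x) = -3x^2 - 3x + 6, whose only zero in [-1, 2] is x = 1.
Evaluating at the critical points and endpoints: R(-1) = -7/2, R(1) = 13/2, R(2) = 1.
The minimum over the interval is -7/2, attained at x = -1.

-7/2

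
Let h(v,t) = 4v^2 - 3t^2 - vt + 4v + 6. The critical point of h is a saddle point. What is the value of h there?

∂h/∂v = 8v - t + 4 = 0 and ∂h/∂t = -v - 6t = 0, so (v, t) = (-24/49, 4/49).
The Hessian has h_{vv} = 8, h_{tt} = -6, h_{vt} = -1, giving D = -49 < 0, so the point is a saddle point.
h(-24/49, 4/49) = 246/49.

246/49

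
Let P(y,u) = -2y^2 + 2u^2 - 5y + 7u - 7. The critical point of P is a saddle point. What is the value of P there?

-10

∂P/∂y = -4y - 5 = 0 and ∂P/∂u = 4u + 7 = 0, so (y, u) = (-5/4, -7/4).
The Hessian has P_{yy} = -4, P_{uu} = 4, P_{yu} = 0, giving D = -16 < 0, so the point is a saddle point.
P(-5/4, -7/4) = -10.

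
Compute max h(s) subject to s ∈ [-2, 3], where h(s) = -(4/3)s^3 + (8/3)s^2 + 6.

82/3

Differentiating, h'(s) = -4s^2 + (16/3)s; which vanishes at s = 0 and s = 4/3.
Candidates: h(-2) = 82/3; h(0) = 6; h(4/3) = 614/81; h(3) = -6.
The maximum over the interval is 82/3, attained at s = -2.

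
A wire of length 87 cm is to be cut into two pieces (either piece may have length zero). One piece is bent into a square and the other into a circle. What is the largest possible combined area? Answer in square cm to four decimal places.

Let x be the length used for the square. Square side x/4; circle radius (87−x)/(2π).
A(x) = (x/4)² + π·((87−x)/(2π))² = x²/16 + (87−x)²/(4π) for 0 ≤ x ≤ 87. A'(x) = x/8 − (87−x)/(2π) = 0 gives x = 4·87/(π+4) ≈ 48.7286.
A'' > 0, so the interior critical point is a minimum; the maximum is at an endpoint. A(0) = 602.3219 and A(87) = 473.0625, so the largest area is 602.3219.

602.3219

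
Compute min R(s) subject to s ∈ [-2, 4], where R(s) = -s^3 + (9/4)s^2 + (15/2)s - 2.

R'(s) = -3s^2 + (9/2)s + 15/2, which vanishes at s = -1 and s = 5/2.
Evaluating at the critical points and endpoints: R(-2) = 0, R(-1) = -25/4, R(5/2) = 243/16, R(4) = 0.
The minimum over the interval is -25/4, attained at s = -1.

-25/4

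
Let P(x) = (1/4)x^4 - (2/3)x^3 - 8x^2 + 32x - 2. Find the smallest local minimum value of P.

P'(x) = x^3 - 2x^2 - 16x + 32 = 0 at x = -4, 2, 4.
Since P''(x) = 3x^2 - 4x - 16, we get P''(-4) = 48 > 0 ⇒ local minimum; P''(2) = -12 < 0 ⇒ local maximum; P''(4) = 16 > 0 ⇒ local minimum.
The smallest local minimum is P(-4) = -454/3.

-454/3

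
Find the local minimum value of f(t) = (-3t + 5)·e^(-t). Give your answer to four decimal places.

By the product rule, f'(t) = (3t - 8)·e^(-t). Since e^(-t) > 0, the only critical point is t = 8/3.
f''(8/3) has the same sign as 3 > 0, so this is a local minimum.
f(8/3) = (-3)·e^(-8/3) ≈ -0.2085.

-0.2085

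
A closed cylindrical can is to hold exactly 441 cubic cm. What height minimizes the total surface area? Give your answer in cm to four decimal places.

With radius r and height h, πr²h = 441 so h = 441/(πr²), and S(r) = 2πr² + 2πrh = 2πr² + 2·441/r.
S'(r) = 4πr − 2·441/r² = 0 ⇒ r³ = 441/(2π), so r ≈ 4.1250 and h = 2r ≈ 8.2499.
S''(r) = 4π + 4·441/r³ > 0, so this is the minimum; S ≈ 320.7305.

8.2499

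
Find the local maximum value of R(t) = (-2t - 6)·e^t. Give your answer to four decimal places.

0.0366

Differentiating with the product rule gives R'(t) = (-2t - 8)·e^t. Since e^t > 0, the only critical point is t = -4.
R''(-4) has the same sign as -2 < 0, so this is a local maximum.
R(-4) = (2)·e^(-4) ≈ 0.0366.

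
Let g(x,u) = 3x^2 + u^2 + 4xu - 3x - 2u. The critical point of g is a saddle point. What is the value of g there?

-3/4

∂g/∂x = 6x + 4u - 3 = 0 and ∂g/∂u = 4x + 2u - 2 = 0, so (x, u) = (1/2, 0).
The Hessian has g_{xx} = 6, g_{uu} = 2, g_{xu} = 4, giving D = -4 < 0, so the point is a saddle point.
g(1/2, 0) = -3/4.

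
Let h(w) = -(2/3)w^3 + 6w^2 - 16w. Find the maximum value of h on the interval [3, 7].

-32/3

h'(w) = -2w^2 + 12w - 16, whose only zero in [3, 7] is w = 4.
Candidates: h(3) = -12, h(4) = -32/3, h(7) = -140/3.
So the maximum is h(4) = -32/3.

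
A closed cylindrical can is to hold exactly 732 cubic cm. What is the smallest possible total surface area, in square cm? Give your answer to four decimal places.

With radius r and height h, πr²h = 732 so h = 732/(πr²), and S(r) = 2πr² + 2πrh = 2πr² + 2·732/r.
S'(r) = 4πr − 2·732/r² = 0 ⇒ r³ = 732/(2π), so r ≈ 4.8840 and h = 2r ≈ 9.7680.
S''(r) = 4π + 4·732/r³ > 0, so this is the minimum; S ≈ 449.6300.

449.6300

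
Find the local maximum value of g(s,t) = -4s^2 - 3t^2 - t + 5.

∂g/∂s = -8s = 0 and ∂g/∂t = -6t - 1 = 0, so (s, t) = (0, -1/6).
The Hessian has g_{ss} = -8, g_{tt} = -6, g_{st} = 0, giving D = 48 > 0 with g_{ss} < 0, so the point is a local maximum.
g(0, -1/6) = 61/12.

61/12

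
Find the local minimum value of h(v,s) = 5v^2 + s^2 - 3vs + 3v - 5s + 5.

∂h/∂v = 10v - 3s + 3 = 0 and ∂h/∂s = -3v + 2s - 5 = 0, so (v, s) = (9/11, 41/11).
The Hessian has h_{vv} = 10, h_{ss} = 2, h_{vs} = -3, giving D = 11 > 0 with h_{vv} > 0, so the point is a local minimum.
h(9/11, 41/11) = -34/11.

-34/11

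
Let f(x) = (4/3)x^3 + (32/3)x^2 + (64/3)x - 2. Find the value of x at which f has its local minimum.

f'(x) = 4x^2 + (64/3)x + 64/3. Setting f'(x) = 0 gives x ∈ {-4, -4/3}.
Since f''(x) = 8x + 64/3, we get f''(-4) = -32/3 < 0 ⇒ local maximum; f''(-4/3) = 32/3 > 0 ⇒ local minimum.
The local minimum is f(-4/3) = -1186/81.

-4/3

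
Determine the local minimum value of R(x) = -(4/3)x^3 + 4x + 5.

Critical points: R'(x) = -4x^2 + 4 vanishes at x = -1, 1.
Second-derivative test with R''(x) = -8x: R''(-1) = 8 > 0 ⇒ local minimum; R''(1) = -8 < 0 ⇒ local maximum.
So the local minimum value is R(-1) = 7/3.

7/3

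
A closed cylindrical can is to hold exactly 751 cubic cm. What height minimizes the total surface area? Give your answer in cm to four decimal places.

9.8518

With radius r and height h, πr²h = 751 so h = 751/(πr²), and S(r) = 2πr² + 2πrh = 2πr² + 2·751/r.
S'(r) = 4πr − 2·751/r² = 0 ⇒ r³ = 751/(2π), so r ≈ 4.9259 and h = 2r ≈ 9.8518.
S''(r) = 4π + 4·751/r³ > 0, so this is the minimum; S ≈ 457.3772.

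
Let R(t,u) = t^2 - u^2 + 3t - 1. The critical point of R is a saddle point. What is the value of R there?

-13/4

∂R/∂t = 2t + 3 = 0 and ∂R/∂u = -2u = 0, so (t, u) = (-3/2, 0).
The Hessian has R_{tt} = 2, R_{uu} = -2, R_{tu} = 0, giving D = -4 < 0, so the point is a saddle point.
R(-3/2, 0) = -13/4.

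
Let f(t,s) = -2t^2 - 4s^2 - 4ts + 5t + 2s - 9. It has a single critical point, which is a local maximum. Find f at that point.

∂f/∂t = -4t - 4s + 5 = 0 and ∂f/∂s = -4t - 8s + 2 = 0, so (t, s) = (2, -3/4).
The Hessian has f_{tt} = -4, f_{ss} = -8, f_{ts} = -4, giving D = 16 > 0 with f_{tt} < 0, so the point is a local maximum.
f(2, -3/4) = -19/4.

-19/4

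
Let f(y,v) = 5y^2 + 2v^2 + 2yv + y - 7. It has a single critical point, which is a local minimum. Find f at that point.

-127/18

∂f/∂y = 10y + 2v + 1 = 0 and ∂f/∂v = 2y + 4v = 0, so (y, v) = (-1/9, 1/18).
The Hessian has f_{yy} = 10, f_{vv} = 4, f_{yv} = 2, giving D = 36 > 0 with f_{yy} > 0, so the point is a local minimum.
f(-1/9, 1/18) = -127/18.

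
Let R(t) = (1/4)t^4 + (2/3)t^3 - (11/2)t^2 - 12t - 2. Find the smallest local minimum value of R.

Critical points: R'(t) = t^3 + 2t^2 - 11t - 12 vanishes at t = -4, -1, 3.
Since R''(t) = 3t^2 + 4t - 11, we get R''(-4) = 21 > 0 ⇒ local minimum; R''(-1) = -12 < 0 ⇒ local maximum; R''(3) = 28 > 0 ⇒ local minimum.
Thus R has its smallest local minimum at t = 3, with value -197/4.

-197/4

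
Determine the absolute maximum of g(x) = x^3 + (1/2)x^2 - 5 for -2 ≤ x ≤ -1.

The derivative is 3x^2 + x, which has no zeros in [-2, -1].
Evaluating at the critical points and endpoints: g(-2) = -11,  g(-1) = -11/2.
Hence the absolute maximum is -11/2 at x = -1.

-11/2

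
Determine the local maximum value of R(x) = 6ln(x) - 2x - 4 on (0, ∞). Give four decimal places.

-3.4083

R'(x) = 6/x − 2 = 0 gives x = 3.
R''(x) = -6/x², which is negative for x > 0, so this is a local maximum.
R(3) = 6·ln(3) - 6 - 4 ≈ -3.4083.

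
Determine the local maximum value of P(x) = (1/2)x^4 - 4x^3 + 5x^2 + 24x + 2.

Critical points: P'(x) = 2x^3 - 12x^2 + 10x + 24 vanishes at x = -1, 3, 4.
Since P''(x) = 6x^2 - 24x + 10, we get P''(-1) = 40 > 0 ⇒ local minimum; P''(3) = -8 < 0 ⇒ local maximum; P''(4) = 10 > 0 ⇒ local minimum.
The local maximum is P(3) = 103/2.

103/2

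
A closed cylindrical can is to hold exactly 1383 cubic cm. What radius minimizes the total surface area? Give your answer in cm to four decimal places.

With radius r and height h, πr²h = 1383 so h = 1383/(πr²), and S(r) = 2πr² + 2πrh = 2πr² + 2·1383/r.
S'(r) = 4πr − 2·1383/r² = 0 ⇒ r³ = 1383/(2π), so r ≈ 6.0378 and h = 2r ≈ 12.0757.
S''(r) = 4π + 4·1383/r³ > 0, so this is the minimum; S ≈ 687.1676.

6.0378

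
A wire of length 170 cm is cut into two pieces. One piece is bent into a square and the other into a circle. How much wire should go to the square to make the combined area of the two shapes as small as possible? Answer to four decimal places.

95.2169

Let x be the length used for the square. Square side x/4; circle radius (170−x)/(2π).
A(x) = (x/4)² + π·((170−x)/(2π))² = x²/16 + (170−x)²/(4π) for 0 ≤ x ≤ 170. A'(x) = x/8 − (170−x)/(2π) = 0 gives x = 4·170/(π+4) ≈ 95.2169.
A'' = 1/8 + 1/(2π) > 0, so this gives the minimum combined area; x ≈ 95.2169 cm to the square.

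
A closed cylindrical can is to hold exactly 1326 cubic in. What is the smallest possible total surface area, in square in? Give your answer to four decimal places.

With radius r and height h, πr²h = 1326 so h = 1326/(πr²), and S(r) = 2πr² + 2πrh = 2πr² + 2·1326/r.
S'(r) = 4πr − 2·1326/r² = 0 ⇒ r³ = 1326/(2π), so r ≈ 5.9537 and h = 2r ≈ 11.9074.
S''(r) = 4π + 4·1326/r³ > 0, so this is the minimum; S ≈ 668.1545.

668.1545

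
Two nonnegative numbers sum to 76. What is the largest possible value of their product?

With x + y = 76, the product is P(x) = x(76 − x).
P'(x) = 76 − 2x = 0 gives x = 38; P'' = −2 < 0, so this is the maximum.
P = 38·38 = 1444.

1444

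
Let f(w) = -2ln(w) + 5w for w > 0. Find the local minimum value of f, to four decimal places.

f'(w) = -2/w + 5 = 0 gives w = 2/5.
f''(w) = 2/w², which is positive for w > 0, so this is a local minimum.
f(2/5) = -2·ln(2/5) + 2 ≈ 3.8326.

3.8326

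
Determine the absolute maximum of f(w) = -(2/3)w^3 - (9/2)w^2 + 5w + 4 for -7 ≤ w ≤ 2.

The derivative is -2w^2 - 9w + 5, which vanishes at w = -5 and w = 1/2.
Evaluating at the critical points and endpoints: f(-7) = -137/6, f(-5) = -301/6, f(1/2) = 127/24, f(2) = -28/3.
Hence the absolute maximum is 127/24 at w = 1/2.

127/24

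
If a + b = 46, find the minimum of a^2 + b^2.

1058

With a + b = 46, a^2 + b^2 = a^2 + (46 − a)^2.
The derivative 2a − 2(46 − a) = 4a − 92 vanishes at a = 23; second derivative 4 > 0, a minimum.
The minimum is 2·(23)^2 = 1058.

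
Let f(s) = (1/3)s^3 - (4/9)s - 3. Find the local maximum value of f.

-227/81

f'(s) = s^2 - 4/9. Setting f'(s) = 0 gives s ∈ {-2/3, 2/3}.
f''(s) = 2s. f''(-2/3) = -4/3 < 0 ⇒ local maximum; f''(2/3) = 4/3 > 0 ⇒ local minimum.
The local maximum is f(-2/3) = -227/81.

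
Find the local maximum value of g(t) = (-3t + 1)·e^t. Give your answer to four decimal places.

By the product rule, g'(t) = (-3t - 2)·e^t. Since e^t > 0, the only critical point is t = -2/3.
g''(-2/3) has the same sign as -3 < 0, so this is a local maximum.
g(-2/3) = (3)·e^(-2/3) ≈ 1.5403.

1.5403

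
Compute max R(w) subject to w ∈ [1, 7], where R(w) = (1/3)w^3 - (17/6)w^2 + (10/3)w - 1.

-1/6

Differentiating, R'(w) = w^2 - (17/3)w + 10/3; whose only zero in [1, 7] is w = 5.
Evaluating at the critical points and endpoints: R(1) = -1/6; R(5) = -27/2; R(7) = -13/6.
So the maximum is R(1) = -1/6.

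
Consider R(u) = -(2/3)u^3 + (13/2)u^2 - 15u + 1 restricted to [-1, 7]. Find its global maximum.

139/6

R'(u) = -2u^2 + 13u - 15, which vanishes at u = 3/2 and u = 5.
Evaluating at the critical points and endpoints: R(-1) = 139/6,  R(3/2) = -73/8,  R(5) = 31/6,  R(7) = -85/6.
So the maximum is R(-1) = 139/6.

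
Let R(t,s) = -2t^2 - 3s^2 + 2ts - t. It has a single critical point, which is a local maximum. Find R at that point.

3/20

∂R/∂t = -4t + 2s - 1 = 0 and ∂R/∂s = 2t - 6s = 0, so (t, s) = (-3/10, -1/10).
The Hessian has R_{tt} = -4, R_{ss} = -6, R_{ts} = 2, giving D = 20 > 0 with R_{tt} < 0, so the point is a local maximum.
R(-3/10, -1/10) = 3/20.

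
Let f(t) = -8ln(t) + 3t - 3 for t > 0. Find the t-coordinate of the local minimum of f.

f'(t) = -8/t + 3 = 0 gives t = 8/3.
f''(t) = 8/t², which is positive for t > 0, so this is a local minimum.
f(8/3) = -8·ln(8/3) + 8 - 3 ≈ -2.8466.

8/3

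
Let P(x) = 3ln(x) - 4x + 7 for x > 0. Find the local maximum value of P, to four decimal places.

3.1370

P'(x) = 3/x − 4 = 0 gives x = 3/4.
P''(x) = -3/x², which is negative for x > 0, so this is a local maximum.
P(3/4) = 3·ln(3/4) - 3 + 7 ≈ 3.1370.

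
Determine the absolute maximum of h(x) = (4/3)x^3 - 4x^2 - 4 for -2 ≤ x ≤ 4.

52/3

h'(x) = 4x^2 - 8x, which vanishes at x = 0 and x = 2.
Compare values at every candidate in [-2, 4]: h(-2) = -92/3; h(0) = -4; h(2) = -28/3; h(4) = 52/3.
Hence the absolute maximum is 52/3 at x = 4.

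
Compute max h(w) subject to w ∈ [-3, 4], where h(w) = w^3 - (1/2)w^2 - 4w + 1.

41

The derivative is 3w^2 - w - 4, which vanishes at w = -1 and w = 4/3.
Compare values at every candidate in [-3, 4]: h(-3) = -37/2,  h(-1) = 7/2,  h(4/3) = -77/27,  h(4) = 41.
Hence the absolute maximum is 41 at w = 4.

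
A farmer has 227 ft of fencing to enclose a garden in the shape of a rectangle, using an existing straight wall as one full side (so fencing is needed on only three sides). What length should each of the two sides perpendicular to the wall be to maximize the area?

Let the sides perpendicular to the wall have length x and the parallel side y, so 2x + y = 227 and the area is A = xy = x(227 − 2x).
A'(x) = 227 − 4x = 0 gives x = 227/4, and A''(x) = −4 < 0 confirms a maximum.
Then y = 227 − 2·227/4 = 227/2 and A = 51529/8.

227/4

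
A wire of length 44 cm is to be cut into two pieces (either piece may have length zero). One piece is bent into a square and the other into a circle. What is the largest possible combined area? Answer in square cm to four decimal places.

Let x be the length used for the square. Square side x/4; circle radius (44−x)/(2π).
A(x) = (x/4)² + π·((44−x)/(2π))² = x²/16 + (44−x)²/(4π) for 0 ≤ x ≤ 44. A'(x) = x/8 − (44−x)/(2π) = 0 gives x = 4·44/(π+4) ≈ 24.6444.
A'' > 0, so the interior critical point is a minimum; the maximum is at an endpoint. A(0) = 154.0620 and A(44) = 121.0000, so the largest area is 154.0620.

154.0620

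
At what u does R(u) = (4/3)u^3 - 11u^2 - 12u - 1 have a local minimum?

Critical points: R'(u) = 4u^2 - 22u - 12 vanishes at u = -1/2, 6.
R''(u) = 8u - 22. R''(-1/2) = -26 < 0 ⇒ local maximum; R''(6) = 26 > 0 ⇒ local minimum.
Thus R has its local minimum at u = 6, with value -181.

6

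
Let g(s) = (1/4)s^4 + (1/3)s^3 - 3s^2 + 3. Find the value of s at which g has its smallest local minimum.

-3

Critical points: g'(s) = s^3 + s^2 - 6s vanishes at s = -3, 0, 2.
Second-derivative test with g''(s) = 3s^2 + 2s - 6: g''(-3) = 15 > 0 ⇒ local minimum; g''(0) = -6 < 0 ⇒ local maximum; g''(2) = 10 > 0 ⇒ local minimum.
So the smallest local minimum value is g(-3) = -51/4.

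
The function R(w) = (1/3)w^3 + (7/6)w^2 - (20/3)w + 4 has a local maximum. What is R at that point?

28

R'(w) = w^2 + (7/3)w - 20/3. Setting R'(w) = 0 gives w ∈ {-4, 5/3}.
Since R''(w) = 2w + 7/3, we get R''(-4) = -17/3 < 0 ⇒ local maximum; R''(5/3) = 17/3 > 0 ⇒ local minimum.
The local maximum is R(-4) = 28.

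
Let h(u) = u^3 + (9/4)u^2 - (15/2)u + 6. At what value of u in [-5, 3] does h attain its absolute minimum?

h'(u) = 3u^2 + (9/2)u - 15/2, which vanishes at u = -5/2 and u = 1.
Evaluating at the critical points and endpoints: h(-5) = -101/4; h(-5/2) = 371/16; h(1) = 7/4; h(3) = 123/4.
The minimum over the interval is -101/4, attained at u = -5.

-5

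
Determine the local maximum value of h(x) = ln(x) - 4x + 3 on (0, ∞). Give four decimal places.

0.6137

h'(x) = 1/x − 4 = 0 gives x = 1/4.
h''(x) = -1/x², which is negative for x > 0, so this is a local maximum.
h(1/4) = 1·ln(1/4) - 1 + 3 ≈ 0.6137.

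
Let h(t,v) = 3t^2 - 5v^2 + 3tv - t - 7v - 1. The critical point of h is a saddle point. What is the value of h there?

∂h/∂t = 6t + 3v - 1 = 0 and ∂h/∂v = 3t - 10v - 7 = 0, so (t, v) = (31/69, -13/23).
The Hessian has h_{tt} = 6, h_{vv} = -10, h_{tv} = 3, giving D = -69 < 0, so the point is a saddle point.
h(31/69, -13/23) = 52/69.

52/69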